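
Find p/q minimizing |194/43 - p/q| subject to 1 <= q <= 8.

Expand x = 194/43 as a continued fraction with the Euclidean algorithm:
  194 = 4*43 + 22, so a_0 = 4.
  43 = 1*22 + 21, so a_1 = 1.
  22 = 1*21 + 1, so a_2 = 1.
  21 = 21*1 + 0, so a_3 = 21.
so x = [4; 1, 1, 21].
Convergents (p_i = a_i*p_{i-1} + p_{i-2}, q_i = a_i*q_{i-1} + q_{i-2} with p_{-2}=0, p_{-1}=1, q_{-2}=1, q_{-1}=0), until the denominator exceeds 8:
  i=0: a_0=4, p_0 = 4*1 + 0 = 4, q_0 = 4*0 + 1 = 1.
  i=1: a_1=1, p_1 = 1*4 + 1 = 5, q_1 = 1*1 + 0 = 1.
  i=2: a_2=1, p_2 = 1*5 + 4 = 9, q_2 = 1*1 + 1 = 2.
  i=3: a_3=21, p_3 = 21*9 + 5 = 194, q_3 = 21*2 + 1 = 43.
q_3 = 43 > 8, so the last convergent with denominator <= 8 is p_2/q_2 = 9/2.
The closest fraction with denominator <= 8 is either p_2/q_2 or the intermediate fraction (k*p_2 + p_1)/(k*q_2 + q_1) with the largest k >= 1 whose denominator stays <= 8; these approach x as k grows, and every other convergent or intermediate fraction in range is farther away.
Largest k: floor((8 - q_1)/q_2) = floor((8 - 1)/2) = 3.
That gives (3*9 + 5)/(3*2 + 1) = 32/7.
Compare the errors: |x - 9/2| = |194*2 - 9*43|/(43*2) = 1/86, and |x - 32/7| = |194*7 - 32*43|/(43*7) = 18/301.
Cross-multiplying, 1*301 = 301 < 1548 = 18*86, so 1/86 is smaller: the convergent 9/2 is closer to x than 32/7.

9/2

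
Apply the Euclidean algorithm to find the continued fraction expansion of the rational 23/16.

[1; 2, 3, 2]

Run the Euclidean algorithm on 23 and 16; the successive quotients are the partial quotients a_0, a_1, ... (each step inverts the fractional part left over by the previous one):
  23 = 1*16 + 7, so a_0 = 1.
  16 = 2*7 + 2, so a_1 = 2.
  7 = 3*2 + 1, so a_2 = 3.
  2 = 2*1 + 0, so a_3 = 2.
The remainder reaches 0 after 4 divisions, so the expansion has 4 partial quotients, read off in order.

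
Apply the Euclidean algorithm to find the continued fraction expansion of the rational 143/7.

Run the Euclidean algorithm on 143 and 7; the successive quotients are the partial quotients a_0, a_1, ... (each step inverts the fractional part left over by the previous one):
  143 = 20*7 + 3, so a_0 = 20.
  7 = 2*3 + 1, so a_1 = 2.
  3 = 3*1 + 0, so a_2 = 3.
The remainder reaches 0 after 3 divisions, so the expansion has 3 partial quotients, read off in order.

[20; 2, 3]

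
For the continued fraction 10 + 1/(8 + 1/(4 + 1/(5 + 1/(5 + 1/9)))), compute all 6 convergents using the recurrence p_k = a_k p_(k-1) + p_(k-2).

Using the convergent recurrence p_i = a_i*p_{i-1} + p_{i-2}, q_i = a_i*q_{i-1} + q_{i-2} with p_{-2}=0, p_{-1}=1, q_{-2}=1, q_{-1}=0:
  i=0: a_0=10, p_0 = 10*1 + 0 = 10, q_0 = 10*0 + 1 = 1.
  i=1: a_1=8, p_1 = 8*10 + 1 = 81, q_1 = 8*1 + 0 = 8.
  i=2: a_2=4, p_2 = 4*81 + 10 = 334, q_2 = 4*8 + 1 = 33.
  i=3: a_3=5, p_3 = 5*334 + 81 = 1751, q_3 = 5*33 + 8 = 173.
  i=4: a_4=5, p_4 = 5*1751 + 334 = 9089, q_4 = 5*173 + 33 = 898.
  i=5: a_5=9, p_5 = 9*9089 + 1751 = 83552, q_5 = 9*898 + 173 = 8255.

10/1, 81/8, 334/33, 1751/173, 9089/898, 83552/8255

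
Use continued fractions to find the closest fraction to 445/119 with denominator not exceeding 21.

Expand x = 445/119 as a continued fraction with the Euclidean algorithm:
  445 = 3*119 + 88, so a_0 = 3.
  119 = 1*88 + 31, so a_1 = 1.
  88 = 2*31 + 26, so a_2 = 2.
  31 = 1*26 + 5, so a_3 = 1.
  26 = 5*5 + 1, so a_4 = 5.
  5 = 5*1 + 0, so a_5 = 5.
so x = [3; 1, 2, 1, 5, 5].
Convergents (p_i = a_i*p_{i-1} + p_{i-2}, q_i = a_i*q_{i-1} + q_{i-2} with p_{-2}=0, p_{-1}=1, q_{-2}=1, q_{-1}=0), until the denominator exceeds 21:
  i=0: a_0=3, p_0 = 3*1 + 0 = 3, q_0 = 3*0 + 1 = 1.
  i=1: a_1=1, p_1 = 1*3 + 1 = 4, q_1 = 1*1 + 0 = 1.
  i=2: a_2=2, p_2 = 2*4 + 3 = 11, q_2 = 2*1 + 1 = 3.
  i=3: a_3=1, p_3 = 1*11 + 4 = 15, q_3 = 1*3 + 1 = 4.
  i=4: a_4=5, p_4 = 5*15 + 11 = 86, q_4 = 5*4 + 3 = 23.
q_4 = 23 > 21, so the last convergent with denominator <= 21 is p_3/q_3 = 15/4.
The closest fraction with denominator <= 21 is either p_3/q_3 or the intermediate fraction (k*p_3 + p_2)/(k*q_3 + q_2) with the largest k >= 1 whose denominator stays <= 21; these approach x as k grows, and every other convergent or intermediate fraction in range is farther away.
Largest k: floor((21 - q_2)/q_3) = floor((21 - 3)/4) = 4.
That gives (4*15 + 11)/(4*4 + 3) = 71/19.
Compare the errors: |x - 15/4| = |445*4 - 15*119|/(119*4) = 5/476, and |x - 71/19| = |445*19 - 71*119|/(119*19) = 6/2261.
Cross-multiplying, 6*476 = 2856 < 11305 = 5*2261, so 6/2261 is smaller: the intermediate fraction 71/19 is closer to x than 15/4.

71/19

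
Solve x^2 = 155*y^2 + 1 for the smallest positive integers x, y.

(x, y) = (249, 20)

First expand sqrt(155) as a continued fraction. With x_i = (sqrt(155) + m_i)/d_i and (m_0, d_0) = (0, 1): a_0 = floor(sqrt(155)) = 12, since 12^2 = 144 <= 155 < 169 = 13^2.
Iterate m_{i+1} = d_i*a_i - m_i, d_{i+1} = (155 - m_{i+1}^2)/d_i, a_{i+1} = floor((a_0 + m_{i+1})/d_{i+1}):
  m_1 = 1*12 - 0 = 12, d_1 = (155 - 12^2)/1 = 11/1 = 11, a_1 = floor((12 + 12)/11) = 2.
  m_2 = 11*2 - 12 = 10, d_2 = (155 - 10^2)/11 = 55/11 = 5, a_2 = floor((12 + 10)/5) = 4.
  m_3 = 5*4 - 10 = 10, d_3 = (155 - 10^2)/5 = 55/5 = 11, a_3 = floor((12 + 10)/11) = 2.
  m_4 = 11*2 - 10 = 12, d_4 = (155 - 12^2)/11 = 11/11 = 1, a_4 = floor((12 + 12)/1) = 24.
  m_5 = 1*24 - 12 = 12, d_5 = (155 - 12^2)/1 = 11/1 = 11: (m_5, d_5) = (m_1, d_1) = (12, 11), so from here the quotients repeat a_1, ..., a_4; the period length is 4.
So sqrt(155) = [12; (2, 4, 2, 24)] with period length k = 4.
k is even, so the fundamental solution of x^2 - 155y^2 = 1 is (p_{k-1}, q_{k-1}) = (p_3, q_3); compute convergents through index 3.
Convergents (p_i = a_i*p_{i-1} + p_{i-2}, q_i = a_i*q_{i-1} + q_{i-2} with p_{-2}=0, p_{-1}=1, q_{-2}=1, q_{-1}=0):
  i=0: a_0=12, p_0 = 12*1 + 0 = 12, q_0 = 12*0 + 1 = 1.
  i=1: a_1=2, p_1 = 2*12 + 1 = 25, q_1 = 2*1 + 0 = 2.
  i=2: a_2=4, p_2 = 4*25 + 12 = 112, q_2 = 4*2 + 1 = 9.
  i=3: a_3=2, p_3 = 2*112 + 25 = 249, q_3 = 2*9 + 2 = 20.
Check: 249^2 - 155*20^2 = 62001 - 62000 = 1, so (x, y) = (249, 20) solves the equation, and by the theorem it is the least positive solution.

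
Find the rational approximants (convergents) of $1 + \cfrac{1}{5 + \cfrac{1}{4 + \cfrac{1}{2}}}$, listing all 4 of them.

Using the convergent recurrence p_i = a_i*p_{i-1} + p_{i-2}, q_i = a_i*q_{i-1} + q_{i-2} with p_{-2}=0, p_{-1}=1, q_{-2}=1, q_{-1}=0:
  i=0: a_0=1, p_0 = 1*1 + 0 = 1, q_0 = 1*0 + 1 = 1.
  i=1: a_1=5, p_1 = 5*1 + 1 = 6, q_1 = 5*1 + 0 = 5.
  i=2: a_2=4, p_2 = 4*6 + 1 = 25, q_2 = 4*5 + 1 = 21.
  i=3: a_3=2, p_3 = 2*25 + 6 = 56, q_3 = 2*21 + 5 = 47.

1/1, 6/5, 25/21, 56/47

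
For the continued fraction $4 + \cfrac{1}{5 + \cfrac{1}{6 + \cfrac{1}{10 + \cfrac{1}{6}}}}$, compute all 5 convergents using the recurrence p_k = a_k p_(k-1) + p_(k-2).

Using the convergent recurrence p_i = a_i*p_{i-1} + p_{i-2}, q_i = a_i*q_{i-1} + q_{i-2} with p_{-2}=0, p_{-1}=1, q_{-2}=1, q_{-1}=0:
  i=0: a_0=4, p_0 = 4*1 + 0 = 4, q_0 = 4*0 + 1 = 1.
  i=1: a_1=5, p_1 = 5*4 + 1 = 21, q_1 = 5*1 + 0 = 5.
  i=2: a_2=6, p_2 = 6*21 + 4 = 130, q_2 = 6*5 + 1 = 31.
  i=3: a_3=10, p_3 = 10*130 + 21 = 1321, q_3 = 10*31 + 5 = 315.
  i=4: a_4=6, p_4 = 6*1321 + 130 = 8056, q_4 = 6*315 + 31 = 1921.

4/1, 21/5, 130/31, 1321/315, 8056/1921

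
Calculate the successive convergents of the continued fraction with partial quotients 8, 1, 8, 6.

Using the convergent recurrence p_i = a_i*p_{i-1} + p_{i-2}, q_i = a_i*q_{i-1} + q_{i-2} with p_{-2}=0, p_{-1}=1, q_{-2}=1, q_{-1}=0:
  i=0: a_0=8, p_0 = 8*1 + 0 = 8, q_0 = 8*0 + 1 = 1.
  i=1: a_1=1, p_1 = 1*8 + 1 = 9, q_1 = 1*1 + 0 = 1.
  i=2: a_2=8, p_2 = 8*9 + 8 = 80, q_2 = 8*1 + 1 = 9.
  i=3: a_3=6, p_3 = 6*80 + 9 = 489, q_3 = 6*9 + 1 = 55.

8/1, 9/1, 80/9, 489/55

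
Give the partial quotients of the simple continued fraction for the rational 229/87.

Run the Euclidean algorithm on 229 and 87; the successive quotients are the partial quotients a_0, a_1, ... (each step inverts the fractional part left over by the previous one):
  229 = 2*87 + 55, so a_0 = 2.
  87 = 1*55 + 32, so a_1 = 1.
  55 = 1*32 + 23, so a_2 = 1.
  32 = 1*23 + 9, so a_3 = 1.
  23 = 2*9 + 5, so a_4 = 2.
  9 = 1*5 + 4, so a_5 = 1.
  5 = 1*4 + 1, so a_6 = 1.
  4 = 4*1 + 0, so a_7 = 4.
The remainder reaches 0 after 8 divisions, so the expansion has 8 partial quotients, read off in order.

[2; 1, 1, 1, 2, 1, 1, 4]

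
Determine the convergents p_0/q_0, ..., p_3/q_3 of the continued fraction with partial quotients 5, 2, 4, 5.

Using the convergent recurrence p_i = a_i*p_{i-1} + p_{i-2}, q_i = a_i*q_{i-1} + q_{i-2} with p_{-2}=0, p_{-1}=1, q_{-2}=1, q_{-1}=0:
  i=0: a_0=5, p_0 = 5*1 + 0 = 5, q_0 = 5*0 + 1 = 1.
  i=1: a_1=2, p_1 = 2*5 + 1 = 11, q_1 = 2*1 + 0 = 2.
  i=2: a_2=4, p_2 = 4*11 + 5 = 49, q_2 = 4*2 + 1 = 9.
  i=3: a_3=5, p_3 = 5*49 + 11 = 256, q_3 = 5*9 + 2 = 47.

5/1, 11/2, 49/9, 256/47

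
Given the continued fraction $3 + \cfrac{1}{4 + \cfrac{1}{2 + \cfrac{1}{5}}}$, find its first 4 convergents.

Using the convergent recurrence p_i = a_i*p_{i-1} + p_{i-2}, q_i = a_i*q_{i-1} + q_{i-2} with p_{-2}=0, p_{-1}=1, q_{-2}=1, q_{-1}=0:
  i=0: a_0=3, p_0 = 3*1 + 0 = 3, q_0 = 3*0 + 1 = 1.
  i=1: a_1=4, p_1 = 4*3 + 1 = 13, q_1 = 4*1 + 0 = 4.
  i=2: a_2=2, p_2 = 2*13 + 3 = 29, q_2 = 2*4 + 1 = 9.
  i=3: a_3=5, p_3 = 5*29 + 13 = 158, q_3 = 5*9 + 4 = 49.

3/1, 13/4, 29/9, 158/49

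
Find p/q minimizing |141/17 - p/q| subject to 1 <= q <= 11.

83/10

Expand x = 141/17 as a continued fraction with the Euclidean algorithm:
  141 = 8*17 + 5, so a_0 = 8.
  17 = 3*5 + 2, so a_1 = 3.
  5 = 2*2 + 1, so a_2 = 2.
  2 = 2*1 + 0, so a_3 = 2.
so x = [8; 3, 2, 2].
Convergents (p_i = a_i*p_{i-1} + p_{i-2}, q_i = a_i*q_{i-1} + q_{i-2} with p_{-2}=0, p_{-1}=1, q_{-2}=1, q_{-1}=0), until the denominator exceeds 11:
  i=0: a_0=8, p_0 = 8*1 + 0 = 8, q_0 = 8*0 + 1 = 1.
  i=1: a_1=3, p_1 = 3*8 + 1 = 25, q_1 = 3*1 + 0 = 3.
  i=2: a_2=2, p_2 = 2*25 + 8 = 58, q_2 = 2*3 + 1 = 7.
  i=3: a_3=2, p_3 = 2*58 + 25 = 141, q_3 = 2*7 + 3 = 17.
q_3 = 17 > 11, so the last convergent with denominator <= 11 is p_2/q_2 = 58/7.
The closest fraction with denominator <= 11 is either p_2/q_2 or the intermediate fraction (k*p_2 + p_1)/(k*q_2 + q_1) with the largest k >= 1 whose denominator stays <= 11; these approach x as k grows, and every other convergent or intermediate fraction in range is farther away.
Largest k: floor((11 - q_1)/q_2) = floor((11 - 3)/7) = 1.
That gives (1*58 + 25)/(1*7 + 3) = 83/10.
Compare the errors: |x - 58/7| = |141*7 - 58*17|/(17*7) = 1/119, and |x - 83/10| = |141*10 - 83*17|/(17*10) = 1/170.
Cross-multiplying, 1*119 = 119 < 170 = 1*170, so 1/170 is smaller: the intermediate fraction 83/10 is closer to x than 58/7.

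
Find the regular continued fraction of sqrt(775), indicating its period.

Write x_i = (sqrt(775) + m_i)/d_i with (m_0, d_0) = (0, 1). a_0 = floor(sqrt(775)) = 27, since 27^2 = 729 <= 775 < 784 = 28^2.
Iterate m_{i+1} = d_i*a_i - m_i, d_{i+1} = (775 - m_{i+1}^2)/d_i, a_{i+1} = floor((a_0 + m_{i+1})/d_{i+1}):
  m_1 = 1*27 - 0 = 27, d_1 = (775 - 27^2)/1 = 46/1 = 46, a_1 = floor((27 + 27)/46) = 1.
  m_2 = 46*1 - 27 = 19, d_2 = (775 - 19^2)/46 = 414/46 = 9, a_2 = floor((27 + 19)/9) = 5.
  m_3 = 9*5 - 19 = 26, d_3 = (775 - 26^2)/9 = 99/9 = 11, a_3 = floor((27 + 26)/11) = 4.
  m_4 = 11*4 - 26 = 18, d_4 = (775 - 18^2)/11 = 451/11 = 41, a_4 = floor((27 + 18)/41) = 1.
  m_5 = 41*1 - 18 = 23, d_5 = (775 - 23^2)/41 = 246/41 = 6, a_5 = floor((27 + 23)/6) = 8.
  m_6 = 6*8 - 23 = 25, d_6 = (775 - 25^2)/6 = 150/6 = 25, a_6 = floor((27 + 25)/25) = 2.
  m_7 = 25*2 - 25 = 25, d_7 = (775 - 25^2)/25 = 150/25 = 6, a_7 = floor((27 + 25)/6) = 8.
  m_8 = 6*8 - 25 = 23, d_8 = (775 - 23^2)/6 = 246/6 = 41, a_8 = floor((27 + 23)/41) = 1.
  m_9 = 41*1 - 23 = 18, d_9 = (775 - 18^2)/41 = 451/41 = 11, a_9 = floor((27 + 18)/11) = 4.
  m_10 = 11*4 - 18 = 26, d_10 = (775 - 26^2)/11 = 99/11 = 9, a_10 = floor((27 + 26)/9) = 5.
  m_11 = 9*5 - 26 = 19, d_11 = (775 - 19^2)/9 = 414/9 = 46, a_11 = floor((27 + 19)/46) = 1.
  m_12 = 46*1 - 19 = 27, d_12 = (775 - 27^2)/46 = 46/46 = 1, a_12 = floor((27 + 27)/1) = 54.
  m_13 = 1*54 - 27 = 27, d_13 = (775 - 27^2)/1 = 46/1 = 46: (m_13, d_13) = (m_1, d_1) = (27, 46), so from here the quotients repeat a_1, ..., a_12; the period length is 12.
Hence the expansion of sqrt(775) is a_0 = 27 followed by the repeating block 1, 5, 4, 1, 8, 2, 8, 1, 4, 5, 1, 54 (period 12).

[27; (1, 5, 4, 1, 8, 2, 8, 1, 4, 5, 1, 54)]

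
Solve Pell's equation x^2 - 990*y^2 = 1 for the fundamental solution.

(x, y) = (881, 28)

First expand sqrt(990) as a continued fraction. With x_i = (sqrt(990) + m_i)/d_i and (m_0, d_0) = (0, 1): a_0 = floor(sqrt(990)) = 31, since 31^2 = 961 <= 990 < 1024 = 32^2.
Iterate m_{i+1} = d_i*a_i - m_i, d_{i+1} = (990 - m_{i+1}^2)/d_i, a_{i+1} = floor((a_0 + m_{i+1})/d_{i+1}):
  m_1 = 1*31 - 0 = 31, d_1 = (990 - 31^2)/1 = 29/1 = 29, a_1 = floor((31 + 31)/29) = 2.
  m_2 = 29*2 - 31 = 27, d_2 = (990 - 27^2)/29 = 261/29 = 9, a_2 = floor((31 + 27)/9) = 6.
  m_3 = 9*6 - 27 = 27, d_3 = (990 - 27^2)/9 = 261/9 = 29, a_3 = floor((31 + 27)/29) = 2.
  m_4 = 29*2 - 27 = 31, d_4 = (990 - 31^2)/29 = 29/29 = 1, a_4 = floor((31 + 31)/1) = 62.
  m_5 = 1*62 - 31 = 31, d_5 = (990 - 31^2)/1 = 29/1 = 29: (m_5, d_5) = (m_1, d_1) = (31, 29), so from here the quotients repeat a_1, ..., a_4; the period length is 4.
So sqrt(990) = [31; (2, 6, 2, 62)] with period length k = 4.
k is even, so the fundamental solution of x^2 - 990y^2 = 1 is (p_{k-1}, q_{k-1}) = (p_3, q_3); compute convergents through index 3.
Convergents (p_i = a_i*p_{i-1} + p_{i-2}, q_i = a_i*q_{i-1} + q_{i-2} with p_{-2}=0, p_{-1}=1, q_{-2}=1, q_{-1}=0):
  i=0: a_0=31, p_0 = 31*1 + 0 = 31, q_0 = 31*0 + 1 = 1.
  i=1: a_1=2, p_1 = 2*31 + 1 = 63, q_1 = 2*1 + 0 = 2.
  i=2: a_2=6, p_2 = 6*63 + 31 = 409, q_2 = 6*2 + 1 = 13.
  i=3: a_3=2, p_3 = 2*409 + 63 = 881, q_3 = 2*13 + 2 = 28.
Check: 881^2 - 990*28^2 = 776161 - 776160 = 1, so (x, y) = (881, 28) solves the equation, and by the theorem it is the least positive solution.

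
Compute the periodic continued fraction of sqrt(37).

Write x_i = (sqrt(37) + m_i)/d_i with (m_0, d_0) = (0, 1). a_0 = floor(sqrt(37)) = 6, since 6^2 = 36 <= 37 < 49 = 7^2.
Iterate m_{i+1} = d_i*a_i - m_i, d_{i+1} = (37 - m_{i+1}^2)/d_i, a_{i+1} = floor((a_0 + m_{i+1})/d_{i+1}):
  m_1 = 1*6 - 0 = 6, d_1 = (37 - 6^2)/1 = 1/1 = 1, a_1 = floor((6 + 6)/1) = 12.
  m_2 = 1*12 - 6 = 6, d_2 = (37 - 6^2)/1 = 1/1 = 1: (m_2, d_2) = (m_1, d_1) = (6, 1), so from here the quotient a_1 repeats; the period length is 1.
Hence the expansion of sqrt(37) is a_0 = 6 followed by the repeating block 12 (period 1).

[6; (12)]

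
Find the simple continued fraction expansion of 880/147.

Run the Euclidean algorithm on 880 and 147; the successive quotients are the partial quotients a_0, a_1, ... (each step inverts the fractional part left over by the previous one):
  880 = 5*147 + 145, so a_0 = 5.
  147 = 1*145 + 2, so a_1 = 1.
  145 = 72*2 + 1, so a_2 = 72.
  2 = 2*1 + 0, so a_3 = 2.
The remainder reaches 0 after 4 divisions, so the expansion has 4 partial quotients, read off in order.

[5; 1, 72, 2]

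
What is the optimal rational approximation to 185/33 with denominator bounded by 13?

28/5

Expand x = 185/33 as a continued fraction with the Euclidean algorithm:
  185 = 5*33 + 20, so a_0 = 5.
  33 = 1*20 + 13, so a_1 = 1.
  20 = 1*13 + 7, so a_2 = 1.
  13 = 1*7 + 6, so a_3 = 1.
  7 = 1*6 + 1, so a_4 = 1.
  6 = 6*1 + 0, so a_5 = 6.
so x = [5; 1, 1, 1, 1, 6].
Convergents (p_i = a_i*p_{i-1} + p_{i-2}, q_i = a_i*q_{i-1} + q_{i-2} with p_{-2}=0, p_{-1}=1, q_{-2}=1, q_{-1}=0), until the denominator exceeds 13:
  i=0: a_0=5, p_0 = 5*1 + 0 = 5, q_0 = 5*0 + 1 = 1.
  i=1: a_1=1, p_1 = 1*5 + 1 = 6, q_1 = 1*1 + 0 = 1.
  i=2: a_2=1, p_2 = 1*6 + 5 = 11, q_2 = 1*1 + 1 = 2.
  i=3: a_3=1, p_3 = 1*11 + 6 = 17, q_3 = 1*2 + 1 = 3.
  i=4: a_4=1, p_4 = 1*17 + 11 = 28, q_4 = 1*3 + 2 = 5.
  i=5: a_5=6, p_5 = 6*28 + 17 = 185, q_5 = 6*5 + 3 = 33.
q_5 = 33 > 13, so the last convergent with denominator <= 13 is p_4/q_4 = 28/5.
The closest fraction with denominator <= 13 is either p_4/q_4 or the intermediate fraction (k*p_4 + p_3)/(k*q_4 + q_3) with the largest k >= 1 whose denominator stays <= 13; these approach x as k grows, and every other convergent or intermediate fraction in range is farther away.
Largest k: floor((13 - q_3)/q_4) = floor((13 - 3)/5) = 2.
That gives (2*28 + 17)/(2*5 + 3) = 73/13.
Compare the errors: |x - 28/5| = |185*5 - 28*33|/(33*5) = 1/165, and |x - 73/13| = |185*13 - 73*33|/(33*13) = 4/429.
Cross-multiplying, 1*429 = 429 < 660 = 4*165, so 1/165 is smaller: the convergent 28/5 is closer to x than 73/13.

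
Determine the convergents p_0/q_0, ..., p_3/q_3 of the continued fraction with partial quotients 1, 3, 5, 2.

Using the convergent recurrence p_i = a_i*p_{i-1} + p_{i-2}, q_i = a_i*q_{i-1} + q_{i-2} with p_{-2}=0, p_{-1}=1, q_{-2}=1, q_{-1}=0:
  i=0: a_0=1, p_0 = 1*1 + 0 = 1, q_0 = 1*0 + 1 = 1.
  i=1: a_1=3, p_1 = 3*1 + 1 = 4, q_1 = 3*1 + 0 = 3.
  i=2: a_2=5, p_2 = 5*4 + 1 = 21, q_2 = 5*3 + 1 = 16.
  i=3: a_3=2, p_3 = 2*21 + 4 = 46, q_3 = 2*16 + 3 = 35.

1/1, 4/3, 21/16, 46/35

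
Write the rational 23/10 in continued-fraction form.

Run the Euclidean algorithm on 23 and 10; the successive quotients are the partial quotients a_0, a_1, ... (each step inverts the fractional part left over by the previous one):
  23 = 2*10 + 3, so a_0 = 2.
  10 = 3*3 + 1, so a_1 = 3.
  3 = 3*1 + 0, so a_2 = 3.
The remainder reaches 0 after 3 divisions, so the expansion has 3 partial quotients, read off in order.

[2; 3, 3]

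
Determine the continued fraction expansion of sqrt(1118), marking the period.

[33; (2, 3, 2, 3, 2, 66)]

Write x_i = (sqrt(1118) + m_i)/d_i with (m_0, d_0) = (0, 1). a_0 = floor(sqrt(1118)) = 33, since 33^2 = 1089 <= 1118 < 1156 = 34^2.
Iterate m_{i+1} = d_i*a_i - m_i, d_{i+1} = (1118 - m_{i+1}^2)/d_i, a_{i+1} = floor((a_0 + m_{i+1})/d_{i+1}):
  m_1 = 1*33 - 0 = 33, d_1 = (1118 - 33^2)/1 = 29/1 = 29, a_1 = floor((33 + 33)/29) = 2.
  m_2 = 29*2 - 33 = 25, d_2 = (1118 - 25^2)/29 = 493/29 = 17, a_2 = floor((33 + 25)/17) = 3.
  m_3 = 17*3 - 25 = 26, d_3 = (1118 - 26^2)/17 = 442/17 = 26, a_3 = floor((33 + 26)/26) = 2.
  m_4 = 26*2 - 26 = 26, d_4 = (1118 - 26^2)/26 = 442/26 = 17, a_4 = floor((33 + 26)/17) = 3.
  m_5 = 17*3 - 26 = 25, d_5 = (1118 - 25^2)/17 = 493/17 = 29, a_5 = floor((33 + 25)/29) = 2.
  m_6 = 29*2 - 25 = 33, d_6 = (1118 - 33^2)/29 = 29/29 = 1, a_6 = floor((33 + 33)/1) = 66.
  m_7 = 1*66 - 33 = 33, d_7 = (1118 - 33^2)/1 = 29/1 = 29: (m_7, d_7) = (m_1, d_1) = (33, 29), so from here the quotients repeat a_1, ..., a_6; the period length is 6.
Hence the expansion of sqrt(1118) is a_0 = 33 followed by the repeating block 2, 3, 2, 3, 2, 66 (period 6).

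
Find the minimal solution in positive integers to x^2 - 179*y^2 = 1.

First expand sqrt(179) as a continued fraction. With x_i = (sqrt(179) + m_i)/d_i and (m_0, d_0) = (0, 1): a_0 = floor(sqrt(179)) = 13, since 13^2 = 169 <= 179 < 196 = 14^2.
Iterate m_{i+1} = d_i*a_i - m_i, d_{i+1} = (179 - m_{i+1}^2)/d_i, a_{i+1} = floor((a_0 + m_{i+1})/d_{i+1}):
  m_1 = 1*13 - 0 = 13, d_1 = (179 - 13^2)/1 = 10/1 = 10, a_1 = floor((13 + 13)/10) = 2.
  m_2 = 10*2 - 13 = 7, d_2 = (179 - 7^2)/10 = 130/10 = 13, a_2 = floor((13 + 7)/13) = 1.
  m_3 = 13*1 - 7 = 6, d_3 = (179 - 6^2)/13 = 143/13 = 11, a_3 = floor((13 + 6)/11) = 1.
  m_4 = 11*1 - 6 = 5, d_4 = (179 - 5^2)/11 = 154/11 = 14, a_4 = floor((13 + 5)/14) = 1.
  m_5 = 14*1 - 5 = 9, d_5 = (179 - 9^2)/14 = 98/14 = 7, a_5 = floor((13 + 9)/7) = 3.
  m_6 = 7*3 - 9 = 12, d_6 = (179 - 12^2)/7 = 35/7 = 5, a_6 = floor((13 + 12)/5) = 5.
  m_7 = 5*5 - 12 = 13, d_7 = (179 - 13^2)/5 = 10/5 = 2, a_7 = floor((13 + 13)/2) = 13.
  m_8 = 2*13 - 13 = 13, d_8 = (179 - 13^2)/2 = 10/2 = 5, a_8 = floor((13 + 13)/5) = 5.
  m_9 = 5*5 - 13 = 12, d_9 = (179 - 12^2)/5 = 35/5 = 7, a_9 = floor((13 + 12)/7) = 3.
  m_10 = 7*3 - 12 = 9, d_10 = (179 - 9^2)/7 = 98/7 = 14, a_10 = floor((13 + 9)/14) = 1.
  m_11 = 14*1 - 9 = 5, d_11 = (179 - 5^2)/14 = 154/14 = 11, a_11 = floor((13 + 5)/11) = 1.
  m_12 = 11*1 - 5 = 6, d_12 = (179 - 6^2)/11 = 143/11 = 13, a_12 = floor((13 + 6)/13) = 1.
  m_13 = 13*1 - 6 = 7, d_13 = (179 - 7^2)/13 = 130/13 = 10, a_13 = floor((13 + 7)/10) = 2.
  m_14 = 10*2 - 7 = 13, d_14 = (179 - 13^2)/10 = 10/10 = 1, a_14 = floor((13 + 13)/1) = 26.
  m_15 = 1*26 - 13 = 13, d_15 = (179 - 13^2)/1 = 10/1 = 10: (m_15, d_15) = (m_1, d_1) = (13, 10), so from here the quotients repeat a_1, ..., a_14; the period length is 14.
So sqrt(179) = [13; (2, 1, 1, 1, 3, 5, 13, 5, 3, 1, 1, 1, 2, 26)] with period length k = 14.
k is even, so the fundamental solution of x^2 - 179y^2 = 1 is (p_{k-1}, q_{k-1}) = (p_13, q_13); compute convergents through index 13.
Convergents (p_i = a_i*p_{i-1} + p_{i-2}, q_i = a_i*q_{i-1} + q_{i-2} with p_{-2}=0, p_{-1}=1, q_{-2}=1, q_{-1}=0):
  i=0: a_0=13, p_0 = 13*1 + 0 = 13, q_0 = 13*0 + 1 = 1.
  i=1: a_1=2, p_1 = 2*13 + 1 = 27, q_1 = 2*1 + 0 = 2.
  i=2: a_2=1, p_2 = 1*27 + 13 = 40, q_2 = 1*2 + 1 = 3.
  i=3: a_3=1, p_3 = 1*40 + 27 = 67, q_3 = 1*3 + 2 = 5.
  i=4: a_4=1, p_4 = 1*67 + 40 = 107, q_4 = 1*5 + 3 = 8.
  i=5: a_5=3, p_5 = 3*107 + 67 = 388, q_5 = 3*8 + 5 = 29.
  i=6: a_6=5, p_6 = 5*388 + 107 = 2047, q_6 = 5*29 + 8 = 153.
  i=7: a_7=13, p_7 = 13*2047 + 388 = 26999, q_7 = 13*153 + 29 = 2018.
  i=8: a_8=5, p_8 = 5*26999 + 2047 = 137042, q_8 = 5*2018 + 153 = 10243.
  i=9: a_9=3, p_9 = 3*137042 + 26999 = 438125, q_9 = 3*10243 + 2018 = 32747.
  i=10: a_10=1, p_10 = 1*438125 + 137042 = 575167, q_10 = 1*32747 + 10243 = 42990.
  i=11: a_11=1, p_11 = 1*575167 + 438125 = 1013292, q_11 = 1*42990 + 32747 = 75737.
  i=12: a_12=1, p_12 = 1*1013292 + 575167 = 1588459, q_12 = 1*75737 + 42990 = 118727.
  i=13: a_13=2, p_13 = 2*1588459 + 1013292 = 4190210, q_13 = 2*118727 + 75737 = 313191.
Check: 4190210^2 - 179*313191^2 = 17557859844100 - 17557859844099 = 1, so (x, y) = (4190210, 313191) solves the equation, and by the theorem it is the least positive solution.

(x, y) = (4190210, 313191)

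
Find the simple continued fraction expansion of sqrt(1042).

Write x_i = (sqrt(1042) + m_i)/d_i with (m_0, d_0) = (0, 1). a_0 = floor(sqrt(1042)) = 32, since 32^2 = 1024 <= 1042 < 1089 = 33^2.
Iterate m_{i+1} = d_i*a_i - m_i, d_{i+1} = (1042 - m_{i+1}^2)/d_i, a_{i+1} = floor((a_0 + m_{i+1})/d_{i+1}):
  m_1 = 1*32 - 0 = 32, d_1 = (1042 - 32^2)/1 = 18/1 = 18, a_1 = floor((32 + 32)/18) = 3.
  m_2 = 18*3 - 32 = 22, d_2 = (1042 - 22^2)/18 = 558/18 = 31, a_2 = floor((32 + 22)/31) = 1.
  m_3 = 31*1 - 22 = 9, d_3 = (1042 - 9^2)/31 = 961/31 = 31, a_3 = floor((32 + 9)/31) = 1.
  m_4 = 31*1 - 9 = 22, d_4 = (1042 - 22^2)/31 = 558/31 = 18, a_4 = floor((32 + 22)/18) = 3.
  m_5 = 18*3 - 22 = 32, d_5 = (1042 - 32^2)/18 = 18/18 = 1, a_5 = floor((32 + 32)/1) = 64.
  m_6 = 1*64 - 32 = 32, d_6 = (1042 - 32^2)/1 = 18/1 = 18: (m_6, d_6) = (m_1, d_1) = (32, 18), so from here the quotients repeat a_1, ..., a_5; the period length is 5.
Hence the expansion of sqrt(1042) is a_0 = 32 followed by the repeating block 3, 1, 1, 3, 64 (period 5).

[32; (3, 1, 1, 3, 64)]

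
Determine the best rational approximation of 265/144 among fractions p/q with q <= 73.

46/25

Expand x = 265/144 as a continued fraction with the Euclidean algorithm:
  265 = 1*144 + 121, so a_0 = 1.
  144 = 1*121 + 23, so a_1 = 1.
  121 = 5*23 + 6, so a_2 = 5.
  23 = 3*6 + 5, so a_3 = 3.
  6 = 1*5 + 1, so a_4 = 1.
  5 = 5*1 + 0, so a_5 = 5.
so x = [1; 1, 5, 3, 1, 5].
Convergents (p_i = a_i*p_{i-1} + p_{i-2}, q_i = a_i*q_{i-1} + q_{i-2} with p_{-2}=0, p_{-1}=1, q_{-2}=1, q_{-1}=0), until the denominator exceeds 73:
  i=0: a_0=1, p_0 = 1*1 + 0 = 1, q_0 = 1*0 + 1 = 1.
  i=1: a_1=1, p_1 = 1*1 + 1 = 2, q_1 = 1*1 + 0 = 1.
  i=2: a_2=5, p_2 = 5*2 + 1 = 11, q_2 = 5*1 + 1 = 6.
  i=3: a_3=3, p_3 = 3*11 + 2 = 35, q_3 = 3*6 + 1 = 19.
  i=4: a_4=1, p_4 = 1*35 + 11 = 46, q_4 = 1*19 + 6 = 25.
  i=5: a_5=5, p_5 = 5*46 + 35 = 265, q_5 = 5*25 + 19 = 144.
q_5 = 144 > 73, so the last convergent with denominator <= 73 is p_4/q_4 = 46/25.
The closest fraction with denominator <= 73 is either p_4/q_4 or the intermediate fraction (k*p_4 + p_3)/(k*q_4 + q_3) with the largest k >= 1 whose denominator stays <= 73; these approach x as k grows, and every other convergent or intermediate fraction in range is farther away.
Largest k: floor((73 - q_3)/q_4) = floor((73 - 19)/25) = 2.
That gives (2*46 + 35)/(2*25 + 19) = 127/69.
Compare the errors: |x - 46/25| = |265*25 - 46*144|/(144*25) = 1/3600, and |x - 127/69| = |265*69 - 127*144|/(144*69) = 3/9936.
Cross-multiplying, 1*9936 = 9936 < 10800 = 3*3600, so 1/3600 is smaller: the convergent 46/25 is closer to x than 127/69.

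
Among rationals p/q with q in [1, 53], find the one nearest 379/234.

81/50

Expand x = 379/234 as a continued fraction with the Euclidean algorithm:
  379 = 1*234 + 145, so a_0 = 1.
  234 = 1*145 + 89, so a_1 = 1.
  145 = 1*89 + 56, so a_2 = 1.
  89 = 1*56 + 33, so a_3 = 1.
  56 = 1*33 + 23, so a_4 = 1.
  33 = 1*23 + 10, so a_5 = 1.
  23 = 2*10 + 3, so a_6 = 2.
  10 = 3*3 + 1, so a_7 = 3.
  3 = 3*1 + 0, so a_8 = 3.
so x = [1; 1, 1, 1, 1, 1, 2, 3, 3].
Convergents (p_i = a_i*p_{i-1} + p_{i-2}, q_i = a_i*q_{i-1} + q_{i-2} with p_{-2}=0, p_{-1}=1, q_{-2}=1, q_{-1}=0), until the denominator exceeds 53:
  i=0: a_0=1, p_0 = 1*1 + 0 = 1, q_0 = 1*0 + 1 = 1.
  i=1: a_1=1, p_1 = 1*1 + 1 = 2, q_1 = 1*1 + 0 = 1.
  i=2: a_2=1, p_2 = 1*2 + 1 = 3, q_2 = 1*1 + 1 = 2.
  i=3: a_3=1, p_3 = 1*3 + 2 = 5, q_3 = 1*2 + 1 = 3.
  i=4: a_4=1, p_4 = 1*5 + 3 = 8, q_4 = 1*3 + 2 = 5.
  i=5: a_5=1, p_5 = 1*8 + 5 = 13, q_5 = 1*5 + 3 = 8.
  i=6: a_6=2, p_6 = 2*13 + 8 = 34, q_6 = 2*8 + 5 = 21.
  i=7: a_7=3, p_7 = 3*34 + 13 = 115, q_7 = 3*21 + 8 = 71.
q_7 = 71 > 53, so the last convergent with denominator <= 53 is p_6/q_6 = 34/21.
The closest fraction with denominator <= 53 is either p_6/q_6 or the intermediate fraction (k*p_6 + p_5)/(k*q_6 + q_5) with the largest k >= 1 whose denominator stays <= 53; these approach x as k grows, and every other convergent or intermediate fraction in range is farther away.
Largest k: floor((53 - q_5)/q_6) = floor((53 - 8)/21) = 2.
That gives (2*34 + 13)/(2*21 + 8) = 81/50.
Compare the errors: |x - 34/21| = |379*21 - 34*234|/(234*21) = 3/4914, and |x - 81/50| = |379*50 - 81*234|/(234*50) = 4/11700.
Cross-multiplying, 4*4914 = 19656 < 35100 = 3*11700, so 4/11700 is smaller: the intermediate fraction 81/50 is closer to x than 34/21.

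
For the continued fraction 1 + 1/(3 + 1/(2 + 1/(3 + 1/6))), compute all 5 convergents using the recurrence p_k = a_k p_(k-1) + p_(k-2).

Using the convergent recurrence p_i = a_i*p_{i-1} + p_{i-2}, q_i = a_i*q_{i-1} + q_{i-2} with p_{-2}=0, p_{-1}=1, q_{-2}=1, q_{-1}=0:
  i=0: a_0=1, p_0 = 1*1 + 0 = 1, q_0 = 1*0 + 1 = 1.
  i=1: a_1=3, p_1 = 3*1 + 1 = 4, q_1 = 3*1 + 0 = 3.
  i=2: a_2=2, p_2 = 2*4 + 1 = 9, q_2 = 2*3 + 1 = 7.
  i=3: a_3=3, p_3 = 3*9 + 4 = 31, q_3 = 3*7 + 3 = 24.
  i=4: a_4=6, p_4 = 6*31 + 9 = 195, q_4 = 6*24 + 7 = 151.

1/1, 4/3, 9/7, 31/24, 195/151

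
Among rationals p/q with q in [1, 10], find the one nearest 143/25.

Expand x = 143/25 as a continued fraction with the Euclidean algorithm:
  143 = 5*25 + 18, so a_0 = 5.
  25 = 1*18 + 7, so a_1 = 1.
  18 = 2*7 + 4, so a_2 = 2.
  7 = 1*4 + 3, so a_3 = 1.
  4 = 1*3 + 1, so a_4 = 1.
  3 = 3*1 + 0, so a_5 = 3.
so x = [5; 1, 2, 1, 1, 3].
Convergents (p_i = a_i*p_{i-1} + p_{i-2}, q_i = a_i*q_{i-1} + q_{i-2} with p_{-2}=0, p_{-1}=1, q_{-2}=1, q_{-1}=0), until the denominator exceeds 10:
  i=0: a_0=5, p_0 = 5*1 + 0 = 5, q_0 = 5*0 + 1 = 1.
  i=1: a_1=1, p_1 = 1*5 + 1 = 6, q_1 = 1*1 + 0 = 1.
  i=2: a_2=2, p_2 = 2*6 + 5 = 17, q_2 = 2*1 + 1 = 3.
  i=3: a_3=1, p_3 = 1*17 + 6 = 23, q_3 = 1*3 + 1 = 4.
  i=4: a_4=1, p_4 = 1*23 + 17 = 40, q_4 = 1*4 + 3 = 7.
  i=5: a_5=3, p_5 = 3*40 + 23 = 143, q_5 = 3*7 + 4 = 25.
q_5 = 25 > 10, so the last convergent with denominator <= 10 is p_4/q_4 = 40/7.
The closest fraction with denominator <= 10 is either p_4/q_4 or the intermediate fraction (k*p_4 + p_3)/(k*q_4 + q_3) with the largest k >= 1 whose denominator stays <= 10; these approach x as k grows, and every other convergent or intermediate fraction in range is farther away.
Largest k: floor((10 - q_3)/q_4) = floor((10 - 4)/7) = 0.
Since k = 0, no intermediate fraction beyond p_4/q_4 has denominator <= 10, so the convergent 40/7 is the closest (its error is |143*7 - 40*25|/(25*7) = 1/175).

40/7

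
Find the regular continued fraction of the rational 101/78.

[1; 3, 2, 1, 1, 4]

Run the Euclidean algorithm on 101 and 78; the successive quotients are the partial quotients a_0, a_1, ... (each step inverts the fractional part left over by the previous one):
  101 = 1*78 + 23, so a_0 = 1.
  78 = 3*23 + 9, so a_1 = 3.
  23 = 2*9 + 5, so a_2 = 2.
  9 = 1*5 + 4, so a_3 = 1.
  5 = 1*4 + 1, so a_4 = 1.
  4 = 4*1 + 0, so a_5 = 4.
The remainder reaches 0 after 6 divisions, so the expansion has 6 partial quotients, read off in order.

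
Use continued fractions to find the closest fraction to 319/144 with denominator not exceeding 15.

Expand x = 319/144 as a continued fraction with the Euclidean algorithm:
  319 = 2*144 + 31, so a_0 = 2.
  144 = 4*31 + 20, so a_1 = 4.
  31 = 1*20 + 11, so a_2 = 1.
  20 = 1*11 + 9, so a_3 = 1.
  11 = 1*9 + 2, so a_4 = 1.
  9 = 4*2 + 1, so a_5 = 4.
  2 = 2*1 + 0, so a_6 = 2.
so x = [2; 4, 1, 1, 1, 4, 2].
Convergents (p_i = a_i*p_{i-1} + p_{i-2}, q_i = a_i*q_{i-1} + q_{i-2} with p_{-2}=0, p_{-1}=1, q_{-2}=1, q_{-1}=0), until the denominator exceeds 15:
  i=0: a_0=2, p_0 = 2*1 + 0 = 2, q_0 = 2*0 + 1 = 1.
  i=1: a_1=4, p_1 = 4*2 + 1 = 9, q_1 = 4*1 + 0 = 4.
  i=2: a_2=1, p_2 = 1*9 + 2 = 11, q_2 = 1*4 + 1 = 5.
  i=3: a_3=1, p_3 = 1*11 + 9 = 20, q_3 = 1*5 + 4 = 9.
  i=4: a_4=1, p_4 = 1*20 + 11 = 31, q_4 = 1*9 + 5 = 14.
  i=5: a_5=4, p_5 = 4*31 + 20 = 144, q_5 = 4*14 + 9 = 65.
q_5 = 65 > 15, so the last convergent with denominator <= 15 is p_4/q_4 = 31/14.
The closest fraction with denominator <= 15 is either p_4/q_4 or the intermediate fraction (k*p_4 + p_3)/(k*q_4 + q_3) with the largest k >= 1 whose denominator stays <= 15; these approach x as k grows, and every other convergent or intermediate fraction in range is farther away.
Largest k: floor((15 - q_3)/q_4) = floor((15 - 9)/14) = 0.
Since k = 0, no intermediate fraction beyond p_4/q_4 has denominator <= 15, so the convergent 31/14 is the closest (its error is |319*14 - 31*144|/(144*14) = 2/2016).

31/14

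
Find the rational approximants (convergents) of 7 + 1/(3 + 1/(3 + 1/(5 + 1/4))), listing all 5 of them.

Using the convergent recurrence p_i = a_i*p_{i-1} + p_{i-2}, q_i = a_i*q_{i-1} + q_{i-2} with p_{-2}=0, p_{-1}=1, q_{-2}=1, q_{-1}=0:
  i=0: a_0=7, p_0 = 7*1 + 0 = 7, q_0 = 7*0 + 1 = 1.
  i=1: a_1=3, p_1 = 3*7 + 1 = 22, q_1 = 3*1 + 0 = 3.
  i=2: a_2=3, p_2 = 3*22 + 7 = 73, q_2 = 3*3 + 1 = 10.
  i=3: a_3=5, p_3 = 5*73 + 22 = 387, q_3 = 5*10 + 3 = 53.
  i=4: a_4=4, p_4 = 4*387 + 73 = 1621, q_4 = 4*53 + 10 = 222.

7/1, 22/3, 73/10, 387/53, 1621/222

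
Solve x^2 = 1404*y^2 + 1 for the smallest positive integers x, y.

First expand sqrt(1404) as a continued fraction. With x_i = (sqrt(1404) + m_i)/d_i and (m_0, d_0) = (0, 1): a_0 = floor(sqrt(1404)) = 37, since 37^2 = 1369 <= 1404 < 1444 = 38^2.
Iterate m_{i+1} = d_i*a_i - m_i, d_{i+1} = (1404 - m_{i+1}^2)/d_i, a_{i+1} = floor((a_0 + m_{i+1})/d_{i+1}):
  m_1 = 1*37 - 0 = 37, d_1 = (1404 - 37^2)/1 = 35/1 = 35, a_1 = floor((37 + 37)/35) = 2.
  m_2 = 35*2 - 37 = 33, d_2 = (1404 - 33^2)/35 = 315/35 = 9, a_2 = floor((37 + 33)/9) = 7.
  m_3 = 9*7 - 33 = 30, d_3 = (1404 - 30^2)/9 = 504/9 = 56, a_3 = floor((37 + 30)/56) = 1.
  m_4 = 56*1 - 30 = 26, d_4 = (1404 - 26^2)/56 = 728/56 = 13, a_4 = floor((37 + 26)/13) = 4.
  m_5 = 13*4 - 26 = 26, d_5 = (1404 - 26^2)/13 = 728/13 = 56, a_5 = floor((37 + 26)/56) = 1.
  m_6 = 56*1 - 26 = 30, d_6 = (1404 - 30^2)/56 = 504/56 = 9, a_6 = floor((37 + 30)/9) = 7.
  m_7 = 9*7 - 30 = 33, d_7 = (1404 - 33^2)/9 = 315/9 = 35, a_7 = floor((37 + 33)/35) = 2.
  m_8 = 35*2 - 33 = 37, d_8 = (1404 - 37^2)/35 = 35/35 = 1, a_8 = floor((37 + 37)/1) = 74.
  m_9 = 1*74 - 37 = 37, d_9 = (1404 - 37^2)/1 = 35/1 = 35: (m_9, d_9) = (m_1, d_1) = (37, 35), so from here the quotients repeat a_1, ..., a_8; the period length is 8.
So sqrt(1404) = [37; (2, 7, 1, 4, 1, 7, 2, 74)] with period length k = 8.
k is even, so the fundamental solution of x^2 - 1404y^2 = 1 is (p_{k-1}, q_{k-1}) = (p_7, q_7); compute convergents through index 7.
Convergents (p_i = a_i*p_{i-1} + p_{i-2}, q_i = a_i*q_{i-1} + q_{i-2} with p_{-2}=0, p_{-1}=1, q_{-2}=1, q_{-1}=0):
  i=0: a_0=37, p_0 = 37*1 + 0 = 37, q_0 = 37*0 + 1 = 1.
  i=1: a_1=2, p_1 = 2*37 + 1 = 75, q_1 = 2*1 + 0 = 2.
  i=2: a_2=7, p_2 = 7*75 + 37 = 562, q_2 = 7*2 + 1 = 15.
  i=3: a_3=1, p_3 = 1*562 + 75 = 637, q_3 = 1*15 + 2 = 17.
  i=4: a_4=4, p_4 = 4*637 + 562 = 3110, q_4 = 4*17 + 15 = 83.
  i=5: a_5=1, p_5 = 1*3110 + 637 = 3747, q_5 = 1*83 + 17 = 100.
  i=6: a_6=7, p_6 = 7*3747 + 3110 = 29339, q_6 = 7*100 + 83 = 783.
  i=7: a_7=2, p_7 = 2*29339 + 3747 = 62425, q_7 = 2*783 + 100 = 1666.
Check: 62425^2 - 1404*1666^2 = 3896880625 - 3896880624 = 1, so (x, y) = (62425, 1666) solves the equation, and by the theorem it is the least positive solution.

(x, y) = (62425, 1666)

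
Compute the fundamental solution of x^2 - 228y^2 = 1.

(x, y) = (151, 10)

First expand sqrt(228) as a continued fraction. With x_i = (sqrt(228) + m_i)/d_i and (m_0, d_0) = (0, 1): a_0 = floor(sqrt(228)) = 15, since 15^2 = 225 <= 228 < 256 = 16^2.
Iterate m_{i+1} = d_i*a_i - m_i, d_{i+1} = (228 - m_{i+1}^2)/d_i, a_{i+1} = floor((a_0 + m_{i+1})/d_{i+1}):
  m_1 = 1*15 - 0 = 15, d_1 = (228 - 15^2)/1 = 3/1 = 3, a_1 = floor((15 + 15)/3) = 10.
  m_2 = 3*10 - 15 = 15, d_2 = (228 - 15^2)/3 = 3/3 = 1, a_2 = floor((15 + 15)/1) = 30.
  m_3 = 1*30 - 15 = 15, d_3 = (228 - 15^2)/1 = 3/1 = 3: (m_3, d_3) = (m_1, d_1) = (15, 3), so from here the quotients repeat a_1, a_2; the period length is 2.
So sqrt(228) = [15; (10, 30)] with period length k = 2.
k is even, so the fundamental solution of x^2 - 228y^2 = 1 is (p_{k-1}, q_{k-1}) = (p_1, q_1); compute convergents through index 1.
Convergents (p_i = a_i*p_{i-1} + p_{i-2}, q_i = a_i*q_{i-1} + q_{i-2} with p_{-2}=0, p_{-1}=1, q_{-2}=1, q_{-1}=0):
  i=0: a_0=15, p_0 = 15*1 + 0 = 15, q_0 = 15*0 + 1 = 1.
  i=1: a_1=10, p_1 = 10*15 + 1 = 151, q_1 = 10*1 + 0 = 10.
Check: 151^2 - 228*10^2 = 22801 - 22800 = 1, so (x, y) = (151, 10) solves the equation, and by the theorem it is the least positive solution.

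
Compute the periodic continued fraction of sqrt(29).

[5; (2, 1, 1, 2, 10)]

Write x_i = (sqrt(29) + m_i)/d_i with (m_0, d_0) = (0, 1). a_0 = floor(sqrt(29)) = 5, since 5^2 = 25 <= 29 < 36 = 6^2.
Iterate m_{i+1} = d_i*a_i - m_i, d_{i+1} = (29 - m_{i+1}^2)/d_i, a_{i+1} = floor((a_0 + m_{i+1})/d_{i+1}):
  m_1 = 1*5 - 0 = 5, d_1 = (29 - 5^2)/1 = 4/1 = 4, a_1 = floor((5 + 5)/4) = 2.
  m_2 = 4*2 - 5 = 3, d_2 = (29 - 3^2)/4 = 20/4 = 5, a_2 = floor((5 + 3)/5) = 1.
  m_3 = 5*1 - 3 = 2, d_3 = (29 - 2^2)/5 = 25/5 = 5, a_3 = floor((5 + 2)/5) = 1.
  m_4 = 5*1 - 2 = 3, d_4 = (29 - 3^2)/5 = 20/5 = 4, a_4 = floor((5 + 3)/4) = 2.
  m_5 = 4*2 - 3 = 5, d_5 = (29 - 5^2)/4 = 4/4 = 1, a_5 = floor((5 + 5)/1) = 10.
  m_6 = 1*10 - 5 = 5, d_6 = (29 - 5^2)/1 = 4/1 = 4: (m_6, d_6) = (m_1, d_1) = (5, 4), so from here the quotients repeat a_1, ..., a_5; the period length is 5.
Hence the expansion of sqrt(29) is a_0 = 5 followed by the repeating block 2, 1, 1, 2, 10 (period 5).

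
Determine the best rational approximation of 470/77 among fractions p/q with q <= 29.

177/29

Expand x = 470/77 as a continued fraction with the Euclidean algorithm:
  470 = 6*77 + 8, so a_0 = 6.
  77 = 9*8 + 5, so a_1 = 9.
  8 = 1*5 + 3, so a_2 = 1.
  5 = 1*3 + 2, so a_3 = 1.
  3 = 1*2 + 1, so a_4 = 1.
  2 = 2*1 + 0, so a_5 = 2.
so x = [6; 9, 1, 1, 1, 2].
Convergents (p_i = a_i*p_{i-1} + p_{i-2}, q_i = a_i*q_{i-1} + q_{i-2} with p_{-2}=0, p_{-1}=1, q_{-2}=1, q_{-1}=0), until the denominator exceeds 29:
  i=0: a_0=6, p_0 = 6*1 + 0 = 6, q_0 = 6*0 + 1 = 1.
  i=1: a_1=9, p_1 = 9*6 + 1 = 55, q_1 = 9*1 + 0 = 9.
  i=2: a_2=1, p_2 = 1*55 + 6 = 61, q_2 = 1*9 + 1 = 10.
  i=3: a_3=1, p_3 = 1*61 + 55 = 116, q_3 = 1*10 + 9 = 19.
  i=4: a_4=1, p_4 = 1*116 + 61 = 177, q_4 = 1*19 + 10 = 29.
  i=5: a_5=2, p_5 = 2*177 + 116 = 470, q_5 = 2*29 + 19 = 77.
q_5 = 77 > 29, so the last convergent with denominator <= 29 is p_4/q_4 = 177/29.
The closest fraction with denominator <= 29 is either p_4/q_4 or the intermediate fraction (k*p_4 + p_3)/(k*q_4 + q_3) with the largest k >= 1 whose denominator stays <= 29; these approach x as k grows, and every other convergent or intermediate fraction in range is farther away.
Largest k: floor((29 - q_3)/q_4) = floor((29 - 19)/29) = 0.
Since k = 0, no intermediate fraction beyond p_4/q_4 has denominator <= 29, so the convergent 177/29 is the closest (its error is |470*29 - 177*77|/(77*29) = 1/2233).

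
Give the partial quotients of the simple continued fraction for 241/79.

[3; 19, 1, 3]

Run the Euclidean algorithm on 241 and 79; the successive quotients are the partial quotients a_0, a_1, ... (each step inverts the fractional part left over by the previous one):
  241 = 3*79 + 4, so a_0 = 3.
  79 = 19*4 + 3, so a_1 = 19.
  4 = 1*3 + 1, so a_2 = 1.
  3 = 3*1 + 0, so a_3 = 3.
The remainder reaches 0 after 4 divisions, so the expansion has 4 partial quotients, read off in order.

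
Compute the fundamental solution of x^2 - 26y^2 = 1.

First expand sqrt(26) as a continued fraction. With x_i = (sqrt(26) + m_i)/d_i and (m_0, d_0) = (0, 1): a_0 = floor(sqrt(26)) = 5, since 5^2 = 25 <= 26 < 36 = 6^2.
Iterate m_{i+1} = d_i*a_i - m_i, d_{i+1} = (26 - m_{i+1}^2)/d_i, a_{i+1} = floor((a_0 + m_{i+1})/d_{i+1}):
  m_1 = 1*5 - 0 = 5, d_1 = (26 - 5^2)/1 = 1/1 = 1, a_1 = floor((5 + 5)/1) = 10.
  m_2 = 1*10 - 5 = 5, d_2 = (26 - 5^2)/1 = 1/1 = 1: (m_2, d_2) = (m_1, d_1) = (5, 1), so from here the quotient a_1 repeats; the period length is 1.
So sqrt(26) = [5; (10)] with period length k = 1.
k is odd, so (p_{k-1}, q_{k-1}) only solves x^2 - 26y^2 = -1 and the fundamental solution of x^2 - 26y^2 = 1 is (p_{2k-1}, q_{2k-1}) = (p_1, q_1); compute convergents through index 1, running through the period twice.
Convergents (p_i = a_i*p_{i-1} + p_{i-2}, q_i = a_i*q_{i-1} + q_{i-2} with p_{-2}=0, p_{-1}=1, q_{-2}=1, q_{-1}=0):
  i=0: a_0=5, p_0 = 5*1 + 0 = 5, q_0 = 5*0 + 1 = 1.
  i=1: a_1=10, p_1 = 10*5 + 1 = 51, q_1 = 10*1 + 0 = 10.
Indeed p_0^2 - 26*q_0^2 = 25 - 26 = -1, not +1.
Check: 51^2 - 26*10^2 = 2601 - 2600 = 1, so (x, y) = (51, 10) solves the equation, and by the theorem it is the least positive solution.

(x, y) = (51, 10)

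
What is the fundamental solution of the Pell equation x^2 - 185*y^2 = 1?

(x, y) = (9249, 680)

First expand sqrt(185) as a continued fraction. With x_i = (sqrt(185) + m_i)/d_i and (m_0, d_0) = (0, 1): a_0 = floor(sqrt(185)) = 13, since 13^2 = 169 <= 185 < 196 = 14^2.
Iterate m_{i+1} = d_i*a_i - m_i, d_{i+1} = (185 - m_{i+1}^2)/d_i, a_{i+1} = floor((a_0 + m_{i+1})/d_{i+1}):
  m_1 = 1*13 - 0 = 13, d_1 = (185 - 13^2)/1 = 16/1 = 16, a_1 = floor((13 + 13)/16) = 1.
  m_2 = 16*1 - 13 = 3, d_2 = (185 - 3^2)/16 = 176/16 = 11, a_2 = floor((13 + 3)/11) = 1.
  m_3 = 11*1 - 3 = 8, d_3 = (185 - 8^2)/11 = 121/11 = 11, a_3 = floor((13 + 8)/11) = 1.
  m_4 = 11*1 - 8 = 3, d_4 = (185 - 3^2)/11 = 176/11 = 16, a_4 = floor((13 + 3)/16) = 1.
  m_5 = 16*1 - 3 = 13, d_5 = (185 - 13^2)/16 = 16/16 = 1, a_5 = floor((13 + 13)/1) = 26.
  m_6 = 1*26 - 13 = 13, d_6 = (185 - 13^2)/1 = 16/1 = 16: (m_6, d_6) = (m_1, d_1) = (13, 16), so from here the quotients repeat a_1, ..., a_5; the period length is 5.
So sqrt(185) = [13; (1, 1, 1, 1, 26)] with period length k = 5.
k is odd, so (p_{k-1}, q_{k-1}) only solves x^2 - 185y^2 = -1 and the fundamental solution of x^2 - 185y^2 = 1 is (p_{2k-1}, q_{2k-1}) = (p_9, q_9); compute convergents through index 9, running through the period twice.
Convergents (p_i = a_i*p_{i-1} + p_{i-2}, q_i = a_i*q_{i-1} + q_{i-2} with p_{-2}=0, p_{-1}=1, q_{-2}=1, q_{-1}=0):
  i=0: a_0=13, p_0 = 13*1 + 0 = 13, q_0 = 13*0 + 1 = 1.
  i=1: a_1=1, p_1 = 1*13 + 1 = 14, q_1 = 1*1 + 0 = 1.
  i=2: a_2=1, p_2 = 1*14 + 13 = 27, q_2 = 1*1 + 1 = 2.
  i=3: a_3=1, p_3 = 1*27 + 14 = 41, q_3 = 1*2 + 1 = 3.
  i=4: a_4=1, p_4 = 1*41 + 27 = 68, q_4 = 1*3 + 2 = 5.
  i=5: a_5=26, p_5 = 26*68 + 41 = 1809, q_5 = 26*5 + 3 = 133.
  i=6: a_6=1, p_6 = 1*1809 + 68 = 1877, q_6 = 1*133 + 5 = 138.
  i=7: a_7=1, p_7 = 1*1877 + 1809 = 3686, q_7 = 1*138 + 133 = 271.
  i=8: a_8=1, p_8 = 1*3686 + 1877 = 5563, q_8 = 1*271 + 138 = 409.
  i=9: a_9=1, p_9 = 1*5563 + 3686 = 9249, q_9 = 1*409 + 271 = 680.
Indeed p_4^2 - 185*q_4^2 = 4624 - 4625 = -1, not +1.
Check: 9249^2 - 185*680^2 = 85544001 - 85544000 = 1, so (x, y) = (9249, 680) solves the equation, and by the theorem it is the least positive solution.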